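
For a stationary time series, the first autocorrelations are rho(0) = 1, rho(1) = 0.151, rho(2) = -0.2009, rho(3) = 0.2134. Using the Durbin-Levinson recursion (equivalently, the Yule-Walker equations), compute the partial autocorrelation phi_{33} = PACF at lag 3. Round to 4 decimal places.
\phi_{33} = 0.3080

The PACF at lag k is phi_{kk}, the last component of the solution
to the Yule-Walker system G_k phi = r_k where
  (G_k)_{ij} = rho(|i - j|), (r_k)_i = rho(i), i,j = 1..k.
Equivalently, Durbin-Levinson gives phi_{kk} iteratively:
  phi_{11} = rho(1)
  phi_{kk} = [rho(k) - sum_{j=1..k-1} phi_{k-1,j} rho(k-j)]
            / [1 - sum_{j=1..k-1} phi_{k-1,j} rho(j)],
  phi_{k,j} = phi_{k-1,j} - phi_{kk} phi_{k-1,k-j},  j = 1..k-1.
Step k = 1:
  phi_11 = rho(1) = 0.151.
Step k = 2:
  phi_22 = [rho(2) - phi_11 rho(1)] / [1 - phi_11 rho(1)] = [-0.2009 - (0.151)(0.151)] / [1 - (0.151)(0.151)]
         = -0.223701 / 0.977199 = -0.228921.
  Update: phi_21 = phi_11 - phi_22 phi_11 = 0.151 - (-0.228921)(0.151) = 0.185567.
Step k = 3:
  phi_33 = [rho(3) - phi_21 rho(2) - phi_22 rho(1)] / [1 - phi_21 rho(1) - phi_22 rho(2)]
    numerator   = 0.2134 - (0.185567)(-0.2009) - (-0.228921)(0.151) = 0.28524743
    denominator = 1 - (0.185567)(0.151) - (-0.228921)(-0.2009) = 0.92598923
  phi_33 = 0.28524743 / 0.92598923 = 0.308.
Therefore phi_{33} = 0.3080.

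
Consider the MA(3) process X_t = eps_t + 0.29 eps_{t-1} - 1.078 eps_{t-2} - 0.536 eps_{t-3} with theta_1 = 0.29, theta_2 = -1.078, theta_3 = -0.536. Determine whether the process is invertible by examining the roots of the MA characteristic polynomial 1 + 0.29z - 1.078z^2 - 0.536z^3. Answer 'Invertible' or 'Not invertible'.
\text{Not invertible}

The MA(q) characteristic polynomial is P(z) = 1 + 0.29z - 1.078z^2 - 0.536z^3.
Invertibility requires all roots to lie outside the unit circle, i.e. |z| > 1 for every root.
Degree 3: look for a simple real root z0 first, then factor out (1 - z/z0) and solve the remaining quadratic.
Testing z0 = -1.25: P(-1.25) = 1 + (0.29)(-1.25) + (-1.078)(-1.25)^2 + (-0.536)(-1.25)^3
  = 1 + (-0.3625) + (-1.684375) + (1.046875) = 0.  So z_0 = -1.25 is a root, |z_0| = 1.25.
Divide out the factor (1 + 0.8 z) = (1 - z/z0) (since 1/z0 = -0.8):
  P(z) = (1 + 0.8 z)(1 + (-0.51) z + (-0.67) z^2)
  [check: z-coef -0.51 - (-0.8) = 0.29; z^2-coef -0.67 - (-0.8)(-0.51) = -1.078; z^3-coef -(-0.8)(-0.67) = -0.536.]
Remaining roots from the quadratic factor 1 + (-0.51) z + (-0.67) z^2:
  Set 1 + (-0.51) z + (-0.67) z^2 = 0, i.e. a z^2 + b z + c = 0 with a = -0.67, b = -0.51, c = 1.
  Discriminant D = b^2 - 4ac = (-0.51)^2 - 4*(-0.67)*1 = 0.2601 - (-2.68) = 2.9401.
  D >= 0, so the roots are real: z = (-b +/- sqrt(D)) / (2a) = (0.51 +/- 1.714672) / (-1.34).
    z_1 = (0.51 + 1.714672) / (-1.34) = -1.6602,   |z_1| = 1.6602.
    z_2 = (0.51 - 1.714672) / (-1.34) = 0.899,   |z_2| = 0.899.
Moduli of all roots: 1.2500, 1.6602, 0.8990.
All moduli strictly greater than 1? No.
Verdict: Not invertible.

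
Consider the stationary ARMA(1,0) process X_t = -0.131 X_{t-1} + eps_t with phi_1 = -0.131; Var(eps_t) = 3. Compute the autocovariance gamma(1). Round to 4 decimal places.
\gamma(1) = -0.3999

Multiply the model equation by X_{t-k} and take expectations. With theta_0 = psi_0 = 1 and psi_j the MA(infinity) weights, this gives
  gamma(k) - sum_i phi_i gamma(k-i) = c_k,
  c_k = sigma^2 * sum_{j=k..q} theta_j psi_{j-k}   (c_k = 0 for k > q),
using gamma(-m) = gamma(m).
Pure AR (q = 0): c_0 = sigma^2 = 3, c_k = 0 for k >= 1.
Equations for k = 0 and k = 1 (AR order 1):
  gamma(0) = phi_1 gamma(1) + c_0
  gamma(1) = phi_1 gamma(0) + c_1
Substituting the second into the first: gamma(0) (1 - phi_1^2) = c_0 + phi_1 c_1, so
  gamma(0) = c_0 / (1 - phi_1^2) = 3 / (1 - (-0.131)^2) = 3 / 0.982839 = 3.052382.
  gamma(1) = phi_1 gamma(0) = (-0.131)(3.052382) = -0.399862.
Therefore gamma(1) = -0.3999 (to 4 decimal places).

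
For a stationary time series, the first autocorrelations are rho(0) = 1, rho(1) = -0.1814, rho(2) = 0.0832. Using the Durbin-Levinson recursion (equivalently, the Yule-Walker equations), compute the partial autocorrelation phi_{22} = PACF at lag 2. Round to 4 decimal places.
\phi_{22} = 0.0520

The PACF at lag k is phi_{kk}, the last component of the solution
to the Yule-Walker system G_k phi = r_k where
  (G_k)_{ij} = rho(|i - j|), (r_k)_i = rho(i), i,j = 1..k.
Equivalently, Durbin-Levinson gives phi_{kk} iteratively:
  phi_{11} = rho(1)
  phi_{kk} = [rho(k) - sum_{j=1..k-1} phi_{k-1,j} rho(k-j)]
            / [1 - sum_{j=1..k-1} phi_{k-1,j} rho(j)],
  phi_{k,j} = phi_{k-1,j} - phi_{kk} phi_{k-1,k-j},  j = 1..k-1.
Step k = 1:
  phi_11 = rho(1) = -0.1814.
Step k = 2:
  phi_22 = [rho(2) - phi_11 rho(1)] / [1 - phi_11 rho(1)] = [0.0832 - (-0.1814)(-0.1814)] / [1 - (-0.1814)(-0.1814)]
         = 0.05029404 / 0.96709404 = 0.052.
Therefore phi_{22} = 0.0520.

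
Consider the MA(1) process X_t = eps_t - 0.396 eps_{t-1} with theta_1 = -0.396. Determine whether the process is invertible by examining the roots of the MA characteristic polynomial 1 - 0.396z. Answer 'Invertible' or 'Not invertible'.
\text{Invertible}

The MA(q) characteristic polynomial is P(z) = 1 - 0.396z.
Invertibility requires all roots to lie outside the unit circle, i.e. |z| > 1 for every root.
This is linear in z: 1 + (-0.396) z = 0  =>  z = -1/(-0.396) = 2.525253,  |z| = 2.525253.
Moduli of all roots: 2.5253.
All moduli strictly greater than 1? Yes.
Verdict: Invertible.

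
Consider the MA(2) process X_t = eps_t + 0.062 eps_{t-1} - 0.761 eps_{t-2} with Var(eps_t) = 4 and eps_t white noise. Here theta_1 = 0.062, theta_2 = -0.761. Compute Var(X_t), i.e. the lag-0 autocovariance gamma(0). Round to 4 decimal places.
\gamma(0) = 6.3319

For an MA(q) process X_t = eps_t + sum_i theta_i eps_{t-i} with
Var(eps_t) = sigma^2, the variance is
  gamma(0) = sigma^2 * (1 + sum_i theta_i^2).
  sum_i theta_i^2 = (0.062)^2 + (-0.761)^2 = 0.003844 + 0.579121 = 0.582965.
  gamma(0) = 4 * (1 + 0.582965) = 4 * 1.582965 = 6.33186, which rounds to 6.3319.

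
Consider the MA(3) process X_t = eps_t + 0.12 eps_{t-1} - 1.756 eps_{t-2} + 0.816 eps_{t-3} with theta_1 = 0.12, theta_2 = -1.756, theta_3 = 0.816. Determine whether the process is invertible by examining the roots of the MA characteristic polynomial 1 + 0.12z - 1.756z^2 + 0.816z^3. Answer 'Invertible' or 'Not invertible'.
\text{Not invertible}

The MA(q) characteristic polynomial is P(z) = 1 + 0.12z - 1.756z^2 + 0.816z^3.
Invertibility requires all roots to lie outside the unit circle, i.e. |z| > 1 for every root.
Degree 3: look for a simple real root z0 first, then factor out (1 - z/z0) and solve the remaining quadratic.
Testing z0 = 1.25: P(1.25) = 1 + (0.12)(1.25) + (-1.756)(1.25)^2 + (0.816)(1.25)^3
  = 1 + (0.15) + (-2.74375) + (1.59375) = 0.  So z_0 = 1.25 is a root, |z_0| = 1.25.
Divide out the factor (1 - 0.8 z) = (1 - z/z0) (since 1/z0 = 0.8):
  P(z) = (1 - 0.8 z)(1 + (0.92) z + (-1.02) z^2)
  [check: z-coef 0.92 - (0.8) = 0.12; z^2-coef -1.02 - (0.8)(0.92) = -1.756; z^3-coef -(0.8)(-1.02) = 0.816.]
Remaining roots from the quadratic factor 1 + (0.92) z + (-1.02) z^2:
  Set 1 + (0.92) z + (-1.02) z^2 = 0, i.e. a z^2 + b z + c = 0 with a = -1.02, b = 0.92, c = 1.
  Discriminant D = b^2 - 4ac = (0.92)^2 - 4*(-1.02)*1 = 0.8464 - (-4.08) = 4.9264.
  D >= 0, so the roots are real: z = (-b +/- sqrt(D)) / (2a) = (-0.92 +/- 2.21955) / (-2.04).
    z_1 = (-0.92 + 2.21955) / (-2.04) = -0.637,   |z_1| = 0.637.
    z_2 = (-0.92 - 2.21955) / (-2.04) = 1.539,   |z_2| = 1.539.
Moduli of all roots: 1.2500, 0.6370, 1.5390.
All moduli strictly greater than 1? No.
Verdict: Not invertible.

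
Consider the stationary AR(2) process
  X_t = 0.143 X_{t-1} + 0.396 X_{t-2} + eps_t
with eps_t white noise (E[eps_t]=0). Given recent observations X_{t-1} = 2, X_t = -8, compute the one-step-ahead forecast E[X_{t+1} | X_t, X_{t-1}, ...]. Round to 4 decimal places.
E[X_{t+1} \mid \mathcal F_t] = -0.3520

For an AR(p) model X_t = c + sum_i phi_i X_{t-i} + eps_t, the
one-step-ahead conditional mean is
  E[X_{t+1} | X_t, ...] = c + sum_i phi_i X_{t+1-i}.
Substitute known values:
  E[X_{t+1} | ...] = (0.143) * (-8) + (0.396) * (2)
                   = -0.3520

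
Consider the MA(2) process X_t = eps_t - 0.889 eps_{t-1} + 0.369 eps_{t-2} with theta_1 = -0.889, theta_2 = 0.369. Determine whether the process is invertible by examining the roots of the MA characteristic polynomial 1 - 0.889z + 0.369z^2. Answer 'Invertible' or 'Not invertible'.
\text{Invertible}

The MA(q) characteristic polynomial is P(z) = 1 - 0.889z + 0.369z^2.
Invertibility requires all roots to lie outside the unit circle, i.e. |z| > 1 for every root.
Set 1 + (-0.889) z + (0.369) z^2 = 0, i.e. a z^2 + b z + c = 0 with a = 0.369, b = -0.889, c = 1.
Discriminant D = b^2 - 4ac = (-0.889)^2 - 4*(0.369)*1 = 0.790321 - (1.476) = -0.685679.
D < 0, so the roots are the complex-conjugate pair z = (-b +/- i sqrt(-D)) / (2a) = 1.2046 +/- 1.122i.
For a conjugate pair |z|^2 = z * conj(z) = (product of roots) = c/a = 1/(0.369) = 2.710027, so |z| = sqrt(2.710027) = 1.6462 for both roots.
Moduli of all roots: 1.6462, 1.6462.
All moduli strictly greater than 1? Yes.
Verdict: Invertible.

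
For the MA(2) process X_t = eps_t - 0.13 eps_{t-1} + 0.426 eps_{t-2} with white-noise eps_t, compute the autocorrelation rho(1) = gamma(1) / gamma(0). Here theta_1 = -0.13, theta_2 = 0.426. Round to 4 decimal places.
\rho(1) = -0.1547

For an MA(q) process with theta_0 = 1, the autocovariance is
  gamma(k) = sigma^2 * sum_{i=0..q-k} theta_i * theta_{i+k},
and rho(k) = gamma(k) / gamma(0). Sigma^2 cancels.
  numerator   = (1)*(-0.13) + (-0.13)*(0.426) = -0.18538.
  denominator = (1)^2 + (-0.13)^2 + (0.426)^2 = 1.198376.
  rho(1) = -0.18538 / 1.198376 = -0.1547.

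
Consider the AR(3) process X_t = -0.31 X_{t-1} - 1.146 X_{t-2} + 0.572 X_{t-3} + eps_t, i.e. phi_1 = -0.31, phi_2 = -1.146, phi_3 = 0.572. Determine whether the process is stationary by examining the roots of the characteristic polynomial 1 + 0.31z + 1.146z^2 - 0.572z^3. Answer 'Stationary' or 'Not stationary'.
\text{Not stationary}

The AR(p) characteristic polynomial is P(z) = 1 + 0.31z + 1.146z^2 - 0.572z^3.
Stationarity requires all roots to lie outside the unit circle, i.e. |z| > 1 for every root.
Degree 3: look for a simple real root z0 first, then factor out (1 - z/z0) and solve the remaining quadratic.
Testing z0 = 2.5: P(2.5) = 1 + (0.31)(2.5) + (1.146)(2.5)^2 + (-0.572)(2.5)^3
  = 1 + (0.775) + (7.1625) + (-8.9375) = 0.  So z_0 = 2.5 is a root, |z_0| = 2.5.
Divide out the factor (1 - 0.4 z) = (1 - z/z0) (since 1/z0 = 0.4):
  P(z) = (1 - 0.4 z)(1 + (0.71) z + (1.43) z^2)
  [check: z-coef 0.71 - (0.4) = 0.31; z^2-coef 1.43 - (0.4)(0.71) = 1.146; z^3-coef -(0.4)(1.43) = -0.572.]
Remaining roots from the quadratic factor 1 + (0.71) z + (1.43) z^2:
  Set 1 + (0.71) z + (1.43) z^2 = 0, i.e. a z^2 + b z + c = 0 with a = 1.43, b = 0.71, c = 1.
  Discriminant D = b^2 - 4ac = (0.71)^2 - 4*(1.43)*1 = 0.5041 - (5.72) = -5.2159.
  D < 0, so the roots are the complex-conjugate pair z = (-b +/- i sqrt(-D)) / (2a) = -0.2483 +/- 0.7985i.
  For a conjugate pair |z|^2 = z * conj(z) = (product of roots) = c/a = 1/(1.43) = 0.699301, so |z| = sqrt(0.699301) = 0.8362 for both roots.
Moduli of all roots: 2.5000, 0.8362, 0.8362.
All moduli strictly greater than 1? No.
Verdict: Not stationary.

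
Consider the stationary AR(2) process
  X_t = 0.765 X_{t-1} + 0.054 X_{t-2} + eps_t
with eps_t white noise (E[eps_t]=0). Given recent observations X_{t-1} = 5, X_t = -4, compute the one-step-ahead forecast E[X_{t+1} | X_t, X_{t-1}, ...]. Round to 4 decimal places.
E[X_{t+1} \mid \mathcal F_t] = -2.7900

For an AR(p) model X_t = c + sum_i phi_i X_{t-i} + eps_t, the
one-step-ahead conditional mean is
  E[X_{t+1} | X_t, ...] = c + sum_i phi_i X_{t+1-i}.
Substitute known values:
  E[X_{t+1} | ...] = (0.765) * (-4) + (0.054) * (5)
                   = -2.7900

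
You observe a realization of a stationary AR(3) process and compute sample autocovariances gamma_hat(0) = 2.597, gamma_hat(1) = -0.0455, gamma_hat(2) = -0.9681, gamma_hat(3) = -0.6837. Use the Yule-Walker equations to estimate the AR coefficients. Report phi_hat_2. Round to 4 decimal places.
\hat\phi_{2} = -0.3810

The Yule-Walker equations for an AR(p) process read, in matrix form,
  Gamma_p phi = r_p,   with   (Gamma_p)_{ij} = gamma(|i - j|),
                       (r_p)_i = gamma(i),   i,j = 1..p.
Substitute the sample gammas (Toeplitz matrix and right-hand side of size 3):
  Gamma_p = [[2.597, -0.0455, -0.9681], [-0.0455, 2.597, -0.0455], [-0.9681, -0.0455, 2.597]]
  r_p     = [-0.0455, -0.9681, -0.6837]
Written out (R1..R3):
  (R1) 2.597 phi_1 - 0.0455 phi_2 - 0.9681 phi_3 = -0.0455
  (R2) -0.0455 phi_1 + 2.597 phi_2 - 0.0455 phi_3 = -0.9681
  (R3) -0.9681 phi_1 - 0.0455 phi_2 + 2.597 phi_3 = -0.6837
Gaussian elimination:
  R2 <- R2 - (-0.0455/2.597) R1 = R2 - (-0.01752) R1:  2.596203 phi_2 - 0.062461 phi_3 = -0.968897
  R3 <- R3 - (-0.9681/2.597) R1 = R3 - (-0.372776) R1:  -0.062461 phi_2 + 2.236115 phi_3 = -0.700661
  R3 <- R3 - (-0.062461/2.596203) R2 = R3 - (-0.024059) R2:  2.234613 phi_3 = -0.723972
Back-substitution:
  phi_hat_3 = -0.723972 / 2.234613 = -0.323981
  phi_hat_2 = (-0.968897 - (-0.062461)(-0.323981)) / 2.596203 = -0.380992
  phi_hat_1 = (-0.0455 - (-0.0455)(-0.380992) - (-0.9681)(-0.323981)) / 2.597 = -0.144968
So phi_hat = [-0.1450, -0.3810, -0.3240].
Therefore phi_hat_2 = -0.3810.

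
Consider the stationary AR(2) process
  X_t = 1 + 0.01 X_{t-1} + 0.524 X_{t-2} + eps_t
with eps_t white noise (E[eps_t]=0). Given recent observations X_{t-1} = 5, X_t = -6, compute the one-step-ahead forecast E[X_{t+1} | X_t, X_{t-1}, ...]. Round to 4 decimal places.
E[X_{t+1} \mid \mathcal F_t] = 3.5600

For an AR(p) model X_t = c + sum_i phi_i X_{t-i} + eps_t, the
one-step-ahead conditional mean is
  E[X_{t+1} | X_t, ...] = c + sum_i phi_i X_{t+1-i}.
Substitute known values:
  E[X_{t+1} | ...] = 1 + (0.01) * (-6) + (0.524) * (5)
                   = 3.5600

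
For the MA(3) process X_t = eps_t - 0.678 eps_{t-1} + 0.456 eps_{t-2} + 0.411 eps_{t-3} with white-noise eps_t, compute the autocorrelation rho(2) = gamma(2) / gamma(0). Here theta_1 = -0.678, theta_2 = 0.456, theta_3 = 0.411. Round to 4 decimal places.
\rho(2) = 0.0966

For an MA(q) process with theta_0 = 1, the autocovariance is
  gamma(k) = sigma^2 * sum_{i=0..q-k} theta_i * theta_{i+k},
and rho(k) = gamma(k) / gamma(0). Sigma^2 cancels.
  numerator   = (1)*(0.456) + (-0.678)*(0.411) = 0.177342.
  denominator = (1)^2 + (-0.678)^2 + (0.456)^2 + (0.411)^2 = 1.836541.
  rho(2) = 0.177342 / 1.836541 = 0.0966.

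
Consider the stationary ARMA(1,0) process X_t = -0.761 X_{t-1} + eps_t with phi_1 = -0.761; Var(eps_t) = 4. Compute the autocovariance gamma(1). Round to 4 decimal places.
\gamma(1) = -7.2325

Multiply the model equation by X_{t-k} and take expectations. With theta_0 = psi_0 = 1 and psi_j the MA(infinity) weights, this gives
  gamma(k) - sum_i phi_i gamma(k-i) = c_k,
  c_k = sigma^2 * sum_{j=k..q} theta_j psi_{j-k}   (c_k = 0 for k > q),
using gamma(-m) = gamma(m).
Pure AR (q = 0): c_0 = sigma^2 = 4, c_k = 0 for k >= 1.
Equations for k = 0 and k = 1 (AR order 1):
  gamma(0) = phi_1 gamma(1) + c_0
  gamma(1) = phi_1 gamma(0) + c_1
Substituting the second into the first: gamma(0) (1 - phi_1^2) = c_0 + phi_1 c_1, so
  gamma(0) = c_0 / (1 - phi_1^2) = 4 / (1 - (-0.761)^2) = 4 / 0.420879 = 9.503919.
  gamma(1) = phi_1 gamma(0) = (-0.761)(9.503919) = -7.232482.
Therefore gamma(1) = -7.2325 (to 4 decimal places).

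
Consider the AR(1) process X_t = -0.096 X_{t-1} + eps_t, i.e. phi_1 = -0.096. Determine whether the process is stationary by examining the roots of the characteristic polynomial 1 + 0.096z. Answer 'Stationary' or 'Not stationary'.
\text{Stationary}

The AR(p) characteristic polynomial is P(z) = 1 + 0.096z.
Stationarity requires all roots to lie outside the unit circle, i.e. |z| > 1 for every root.
This is linear in z: 1 + (0.096) z = 0  =>  z = -1/(0.096) = -10.416667,  |z| = 10.416667.
Moduli of all roots: 10.4167.
All moduli strictly greater than 1? Yes.
Verdict: Stationary.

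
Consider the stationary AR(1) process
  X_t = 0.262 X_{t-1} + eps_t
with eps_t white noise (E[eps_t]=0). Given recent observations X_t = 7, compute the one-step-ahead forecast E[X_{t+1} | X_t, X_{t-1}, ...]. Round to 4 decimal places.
E[X_{t+1} \mid \mathcal F_t] = 1.8340

For an AR(p) model X_t = c + sum_i phi_i X_{t-i} + eps_t, the
one-step-ahead conditional mean is
  E[X_{t+1} | X_t, ...] = c + sum_i phi_i X_{t+1-i}.
Substitute known values:
  E[X_{t+1} | ...] = (0.262) * (7)
                   = 1.8340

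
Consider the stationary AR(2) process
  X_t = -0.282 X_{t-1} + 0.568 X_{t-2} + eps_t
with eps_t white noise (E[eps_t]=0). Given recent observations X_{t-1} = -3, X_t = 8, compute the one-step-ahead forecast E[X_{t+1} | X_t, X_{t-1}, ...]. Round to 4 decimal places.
E[X_{t+1} \mid \mathcal F_t] = -3.9600

For an AR(p) model X_t = c + sum_i phi_i X_{t-i} + eps_t, the
one-step-ahead conditional mean is
  E[X_{t+1} | X_t, ...] = c + sum_i phi_i X_{t+1-i}.
Substitute known values:
  E[X_{t+1} | ...] = (-0.282) * (8) + (0.568) * (-3)
                   = -3.9600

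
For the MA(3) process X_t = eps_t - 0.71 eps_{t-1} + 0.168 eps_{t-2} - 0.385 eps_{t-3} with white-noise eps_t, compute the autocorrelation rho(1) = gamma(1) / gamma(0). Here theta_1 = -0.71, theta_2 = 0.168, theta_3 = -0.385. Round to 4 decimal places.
\rho(1) = -0.5319

For an MA(q) process with theta_0 = 1, the autocovariance is
  gamma(k) = sigma^2 * sum_{i=0..q-k} theta_i * theta_{i+k},
and rho(k) = gamma(k) / gamma(0). Sigma^2 cancels.
  numerator   = (1)*(-0.71) + (-0.71)*(0.168) + (0.168)*(-0.385) = -0.89396.
  denominator = (1)^2 + (-0.71)^2 + (0.168)^2 + (-0.385)^2 = 1.680549.
  rho(1) = -0.89396 / 1.680549 = -0.5319.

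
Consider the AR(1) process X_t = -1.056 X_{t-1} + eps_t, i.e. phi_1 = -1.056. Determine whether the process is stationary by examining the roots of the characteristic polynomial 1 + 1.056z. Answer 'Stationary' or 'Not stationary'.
\text{Not stationary}

The AR(p) characteristic polynomial is P(z) = 1 + 1.056z.
Stationarity requires all roots to lie outside the unit circle, i.e. |z| > 1 for every root.
This is linear in z: 1 + (1.056) z = 0  =>  z = -1/(1.056) = -0.94697,  |z| = 0.94697.
Moduli of all roots: 0.9470.
All moduli strictly greater than 1? No.
Verdict: Not stationary.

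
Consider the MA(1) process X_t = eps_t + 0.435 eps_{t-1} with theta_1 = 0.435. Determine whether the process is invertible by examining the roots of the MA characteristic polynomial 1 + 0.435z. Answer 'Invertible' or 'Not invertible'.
\text{Invertible}

The MA(q) characteristic polynomial is P(z) = 1 + 0.435z.
Invertibility requires all roots to lie outside the unit circle, i.e. |z| > 1 for every root.
This is linear in z: 1 + (0.435) z = 0  =>  z = -1/(0.435) = -2.298851,  |z| = 2.298851.
Moduli of all roots: 2.2989.
All moduli strictly greater than 1? Yes.
Verdict: Invertible.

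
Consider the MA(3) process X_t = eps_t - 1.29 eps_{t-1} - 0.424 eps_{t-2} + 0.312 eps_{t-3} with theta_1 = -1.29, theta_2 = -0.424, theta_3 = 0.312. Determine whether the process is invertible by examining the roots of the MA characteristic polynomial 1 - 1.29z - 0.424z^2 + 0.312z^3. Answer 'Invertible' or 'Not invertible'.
\text{Not invertible}

The MA(q) characteristic polynomial is P(z) = 1 - 1.29z - 0.424z^2 + 0.312z^3.
Invertibility requires all roots to lie outside the unit circle, i.e. |z| > 1 for every root.
Degree 3: look for a simple real root z0 first, then factor out (1 - z/z0) and solve the remaining quadratic.
Testing z0 = 2.5: P(2.5) = 1 + (-1.29)(2.5) + (-0.424)(2.5)^2 + (0.312)(2.5)^3
  = 1 + (-3.225) + (-2.65) + (4.875) = 0.  So z_0 = 2.5 is a root, |z_0| = 2.5.
Divide out the factor (1 - 0.4 z) = (1 - z/z0) (since 1/z0 = 0.4):
  P(z) = (1 - 0.4 z)(1 + (-0.89) z + (-0.78) z^2)
  [check: z-coef -0.89 - (0.4) = -1.29; z^2-coef -0.78 - (0.4)(-0.89) = -0.424; z^3-coef -(0.4)(-0.78) = 0.312.]
Remaining roots from the quadratic factor 1 + (-0.89) z + (-0.78) z^2:
  Set 1 + (-0.89) z + (-0.78) z^2 = 0, i.e. a z^2 + b z + c = 0 with a = -0.78, b = -0.89, c = 1.
  Discriminant D = b^2 - 4ac = (-0.89)^2 - 4*(-0.78)*1 = 0.7921 - (-3.12) = 3.9121.
  D >= 0, so the roots are real: z = (-b +/- sqrt(D)) / (2a) = (0.89 +/- 1.977903) / (-1.56).
    z_1 = (0.89 + 1.977903) / (-1.56) = -1.8384,   |z_1| = 1.8384.
    z_2 = (0.89 - 1.977903) / (-1.56) = 0.6974,   |z_2| = 0.6974.
Moduli of all roots: 2.5000, 1.8384, 0.6974.
All moduli strictly greater than 1? No.
Verdict: Not invertible.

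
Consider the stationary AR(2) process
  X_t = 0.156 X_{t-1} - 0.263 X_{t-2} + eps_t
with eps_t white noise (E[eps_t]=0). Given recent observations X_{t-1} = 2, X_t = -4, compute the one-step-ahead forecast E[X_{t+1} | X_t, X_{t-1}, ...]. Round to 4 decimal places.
E[X_{t+1} \mid \mathcal F_t] = -1.1500

For an AR(p) model X_t = c + sum_i phi_i X_{t-i} + eps_t, the
one-step-ahead conditional mean is
  E[X_{t+1} | X_t, ...] = c + sum_i phi_i X_{t+1-i}.
Substitute known values:
  E[X_{t+1} | ...] = (0.156) * (-4) + (-0.263) * (2)
                   = -1.1500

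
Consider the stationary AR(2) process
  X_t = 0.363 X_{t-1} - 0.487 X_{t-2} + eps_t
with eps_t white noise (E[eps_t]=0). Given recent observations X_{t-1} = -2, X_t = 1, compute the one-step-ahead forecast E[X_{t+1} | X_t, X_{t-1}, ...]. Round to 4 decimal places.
E[X_{t+1} \mid \mathcal F_t] = 1.3370

For an AR(p) model X_t = c + sum_i phi_i X_{t-i} + eps_t, the
one-step-ahead conditional mean is
  E[X_{t+1} | X_t, ...] = c + sum_i phi_i X_{t+1-i}.
Substitute known values:
  E[X_{t+1} | ...] = (0.363) * (1) + (-0.487) * (-2)
                   = 1.3370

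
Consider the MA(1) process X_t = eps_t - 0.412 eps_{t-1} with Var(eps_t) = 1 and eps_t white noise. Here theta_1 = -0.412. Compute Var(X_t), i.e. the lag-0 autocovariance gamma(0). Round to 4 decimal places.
\gamma(0) = 1.1697

For an MA(q) process X_t = eps_t + sum_i theta_i eps_{t-i} with
Var(eps_t) = sigma^2, the variance is
  gamma(0) = sigma^2 * (1 + sum_i theta_i^2).
  sum_i theta_i^2 = (-0.412)^2 = 0.169744.
  gamma(0) = 1 * (1 + 0.169744) = 1 * 1.169744 = 1.169744, which rounds to 1.1697.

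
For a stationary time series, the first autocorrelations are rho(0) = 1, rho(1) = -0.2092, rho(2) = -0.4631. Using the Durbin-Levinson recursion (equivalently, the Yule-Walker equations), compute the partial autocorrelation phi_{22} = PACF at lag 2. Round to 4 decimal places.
\phi_{22} = -0.5301

The PACF at lag k is phi_{kk}, the last component of the solution
to the Yule-Walker system G_k phi = r_k where
  (G_k)_{ij} = rho(|i - j|), (r_k)_i = rho(i), i,j = 1..k.
Equivalently, Durbin-Levinson gives phi_{kk} iteratively:
  phi_{11} = rho(1)
  phi_{kk} = [rho(k) - sum_{j=1..k-1} phi_{k-1,j} rho(k-j)]
            / [1 - sum_{j=1..k-1} phi_{k-1,j} rho(j)],
  phi_{k,j} = phi_{k-1,j} - phi_{kk} phi_{k-1,k-j},  j = 1..k-1.
Step k = 1:
  phi_11 = rho(1) = -0.2092.
Step k = 2:
  phi_22 = [rho(2) - phi_11 rho(1)] / [1 - phi_11 rho(1)] = [-0.4631 - (-0.2092)(-0.2092)] / [1 - (-0.2092)(-0.2092)]
         = -0.50686464 / 0.95623536 = -0.5301.
Therefore phi_{22} = -0.5301.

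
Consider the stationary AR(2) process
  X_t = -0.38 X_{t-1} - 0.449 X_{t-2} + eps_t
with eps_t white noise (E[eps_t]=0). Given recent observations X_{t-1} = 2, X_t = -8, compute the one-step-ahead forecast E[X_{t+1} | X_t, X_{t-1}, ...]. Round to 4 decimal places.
E[X_{t+1} \mid \mathcal F_t] = 2.1420

For an AR(p) model X_t = c + sum_i phi_i X_{t-i} + eps_t, the
one-step-ahead conditional mean is
  E[X_{t+1} | X_t, ...] = c + sum_i phi_i X_{t+1-i}.
Substitute known values:
  E[X_{t+1} | ...] = (-0.38) * (-8) + (-0.449) * (2)
                   = 2.1420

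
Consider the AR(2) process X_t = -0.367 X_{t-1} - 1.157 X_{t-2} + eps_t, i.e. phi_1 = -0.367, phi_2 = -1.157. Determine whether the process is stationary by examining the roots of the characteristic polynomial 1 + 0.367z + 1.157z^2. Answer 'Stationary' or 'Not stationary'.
\text{Not stationary}

The AR(p) characteristic polynomial is P(z) = 1 + 0.367z + 1.157z^2.
Stationarity requires all roots to lie outside the unit circle, i.e. |z| > 1 for every root.
Set 1 + (0.367) z + (1.157) z^2 = 0, i.e. a z^2 + b z + c = 0 with a = 1.157, b = 0.367, c = 1.
Discriminant D = b^2 - 4ac = (0.367)^2 - 4*(1.157)*1 = 0.134689 - (4.628) = -4.493311.
D < 0, so the roots are the complex-conjugate pair z = (-b +/- i sqrt(-D)) / (2a) = -0.1586 +/- 0.9161i.
For a conjugate pair |z|^2 = z * conj(z) = (product of roots) = c/a = 1/(1.157) = 0.864304, so |z| = sqrt(0.864304) = 0.9297 for both roots.
Moduli of all roots: 0.9297, 0.9297.
All moduli strictly greater than 1? No.
Verdict: Not stationary.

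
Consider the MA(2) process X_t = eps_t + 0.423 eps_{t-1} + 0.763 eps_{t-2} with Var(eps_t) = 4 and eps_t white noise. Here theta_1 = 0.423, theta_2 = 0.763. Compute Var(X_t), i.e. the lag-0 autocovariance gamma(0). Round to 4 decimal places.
\gamma(0) = 7.0444

For an MA(q) process X_t = eps_t + sum_i theta_i eps_{t-i} with
Var(eps_t) = sigma^2, the variance is
  gamma(0) = sigma^2 * (1 + sum_i theta_i^2).
  sum_i theta_i^2 = (0.423)^2 + (0.763)^2 = 0.178929 + 0.582169 = 0.761098.
  gamma(0) = 4 * (1 + 0.761098) = 4 * 1.761098 = 7.044392, which rounds to 7.0444.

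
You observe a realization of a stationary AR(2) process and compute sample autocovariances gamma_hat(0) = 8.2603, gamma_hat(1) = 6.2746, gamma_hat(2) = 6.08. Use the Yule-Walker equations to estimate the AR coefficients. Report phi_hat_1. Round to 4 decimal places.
\hat\phi_{1} = 0.4740

The Yule-Walker equations for an AR(p) process read, in matrix form,
  Gamma_p phi = r_p,   with   (Gamma_p)_{ij} = gamma(|i - j|),
                       (r_p)_i = gamma(i),   i,j = 1..p.
Substitute the sample gammas (Toeplitz matrix and right-hand side of size 2):
  Gamma_p = [[8.2603, 6.2746], [6.2746, 8.2603]]
  r_p     = [6.2746, 6.08]
Written out:
  8.2603 phi_1 + 6.2746 phi_2 = 6.2746
  6.2746 phi_1 + 8.2603 phi_2 = 6.08
Solve by Cramer's rule:
  det = gamma(0)^2 - gamma(1)^2 = (8.2603)^2 - (6.2746)^2 = 68.23255609 - 39.37060516 = 28.86195093
  phi_hat_1 = [gamma(1) gamma(0) - gamma(1) gamma(2)] / det = [(6.2746)(8.2603) - (6.2746)(6.08)] / 28.86195093 = 13.68051038 / 28.86195093 = 0.474
  phi_hat_2 = [gamma(0) gamma(2) - gamma(1)^2] / det = [(8.2603)(6.08) - (6.2746)^2] / 28.86195093 = 10.85201884 / 28.86195093 = 0.376
So phi_hat = [0.4740, 0.3760].
Therefore phi_hat_1 = 0.4740.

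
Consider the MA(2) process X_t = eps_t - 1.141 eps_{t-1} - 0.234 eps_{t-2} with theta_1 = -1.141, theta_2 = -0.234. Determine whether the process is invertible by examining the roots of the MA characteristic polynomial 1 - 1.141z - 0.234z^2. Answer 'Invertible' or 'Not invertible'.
\text{Not invertible}

The MA(q) characteristic polynomial is P(z) = 1 - 1.141z - 0.234z^2.
Invertibility requires all roots to lie outside the unit circle, i.e. |z| > 1 for every root.
Set 1 + (-1.141) z + (-0.234) z^2 = 0, i.e. a z^2 + b z + c = 0 with a = -0.234, b = -1.141, c = 1.
Discriminant D = b^2 - 4ac = (-1.141)^2 - 4*(-0.234)*1 = 1.301881 - (-0.936) = 2.237881.
D >= 0, so the roots are real: z = (-b +/- sqrt(D)) / (2a) = (1.141 +/- 1.495955) / (-0.468).
  z_1 = (1.141 + 1.495955) / (-0.468) = -5.6345,   |z_1| = 5.6345.
  z_2 = (1.141 - 1.495955) / (-0.468) = 0.7585,   |z_2| = 0.7585.
Moduli of all roots: 5.6345, 0.7585.
All moduli strictly greater than 1? No.
Verdict: Not invertible.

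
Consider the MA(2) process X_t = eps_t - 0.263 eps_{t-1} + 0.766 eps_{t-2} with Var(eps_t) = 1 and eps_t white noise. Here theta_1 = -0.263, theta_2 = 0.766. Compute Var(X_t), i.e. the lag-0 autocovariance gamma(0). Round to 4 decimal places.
\gamma(0) = 1.6559

For an MA(q) process X_t = eps_t + sum_i theta_i eps_{t-i} with
Var(eps_t) = sigma^2, the variance is
  gamma(0) = sigma^2 * (1 + sum_i theta_i^2).
  sum_i theta_i^2 = (-0.263)^2 + (0.766)^2 = 0.069169 + 0.586756 = 0.655925.
  gamma(0) = 1 * (1 + 0.655925) = 1 * 1.655925 = 1.655925, which rounds to 1.6559.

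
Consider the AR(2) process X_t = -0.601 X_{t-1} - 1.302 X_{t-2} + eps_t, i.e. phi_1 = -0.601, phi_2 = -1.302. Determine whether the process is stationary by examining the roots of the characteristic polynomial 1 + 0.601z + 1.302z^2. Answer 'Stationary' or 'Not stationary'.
\text{Not stationary}

The AR(p) characteristic polynomial is P(z) = 1 + 0.601z + 1.302z^2.
Stationarity requires all roots to lie outside the unit circle, i.e. |z| > 1 for every root.
Set 1 + (0.601) z + (1.302) z^2 = 0, i.e. a z^2 + b z + c = 0 with a = 1.302, b = 0.601, c = 1.
Discriminant D = b^2 - 4ac = (0.601)^2 - 4*(1.302)*1 = 0.361201 - (5.208) = -4.846799.
D < 0, so the roots are the complex-conjugate pair z = (-b +/- i sqrt(-D)) / (2a) = -0.2308 +/- 0.8454i.
For a conjugate pair |z|^2 = z * conj(z) = (product of roots) = c/a = 1/(1.302) = 0.768049, so |z| = sqrt(0.768049) = 0.8764 for both roots.
Moduli of all roots: 0.8764, 0.8764.
All moduli strictly greater than 1? No.
Verdict: Not stationary.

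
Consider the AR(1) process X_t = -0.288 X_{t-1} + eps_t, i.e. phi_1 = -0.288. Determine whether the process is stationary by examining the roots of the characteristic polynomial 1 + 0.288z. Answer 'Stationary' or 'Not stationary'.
\text{Stationary}

The AR(p) characteristic polynomial is P(z) = 1 + 0.288z.
Stationarity requires all roots to lie outside the unit circle, i.e. |z| > 1 for every root.
This is linear in z: 1 + (0.288) z = 0  =>  z = -1/(0.288) = -3.472222,  |z| = 3.472222.
Moduli of all roots: 3.4722.
All moduli strictly greater than 1? Yes.
Verdict: Stationary.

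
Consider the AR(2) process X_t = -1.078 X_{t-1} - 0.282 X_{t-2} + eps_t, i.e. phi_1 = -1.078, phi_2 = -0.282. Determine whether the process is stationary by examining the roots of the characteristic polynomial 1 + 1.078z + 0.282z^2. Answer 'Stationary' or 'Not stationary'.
\text{Stationary}

The AR(p) characteristic polynomial is P(z) = 1 + 1.078z + 0.282z^2.
Stationarity requires all roots to lie outside the unit circle, i.e. |z| > 1 for every root.
Set 1 + (1.078) z + (0.282) z^2 = 0, i.e. a z^2 + b z + c = 0 with a = 0.282, b = 1.078, c = 1.
Discriminant D = b^2 - 4ac = (1.078)^2 - 4*(0.282)*1 = 1.162084 - (1.128) = 0.034084.
D >= 0, so the roots are real: z = (-b +/- sqrt(D)) / (2a) = (-1.078 +/- 0.184619) / (0.564).
  z_1 = (-1.078 + 0.184619) / (0.564) = -1.584,   |z_1| = 1.584.
  z_2 = (-1.078 - 0.184619) / (0.564) = -2.2387,   |z_2| = 2.2387.
Moduli of all roots: 1.5840, 2.2387.
All moduli strictly greater than 1? Yes.
Verdict: Stationary.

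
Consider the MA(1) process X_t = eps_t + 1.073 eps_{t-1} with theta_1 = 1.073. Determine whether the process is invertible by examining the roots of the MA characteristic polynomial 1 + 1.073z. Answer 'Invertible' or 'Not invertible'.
\text{Not invertible}

The MA(q) characteristic polynomial is P(z) = 1 + 1.073z.
Invertibility requires all roots to lie outside the unit circle, i.e. |z| > 1 for every root.
This is linear in z: 1 + (1.073) z = 0  =>  z = -1/(1.073) = -0.931966,  |z| = 0.931966.
Moduli of all roots: 0.9320.
All moduli strictly greater than 1? No.
Verdict: Not invertible.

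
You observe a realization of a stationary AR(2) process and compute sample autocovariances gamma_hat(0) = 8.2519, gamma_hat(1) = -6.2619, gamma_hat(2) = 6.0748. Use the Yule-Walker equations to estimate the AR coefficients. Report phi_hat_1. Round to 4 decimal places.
\hat\phi_{1} = -0.4720

The Yule-Walker equations for an AR(p) process read, in matrix form,
  Gamma_p phi = r_p,   with   (Gamma_p)_{ij} = gamma(|i - j|),
                       (r_p)_i = gamma(i),   i,j = 1..p.
Substitute the sample gammas (Toeplitz matrix and right-hand side of size 2):
  Gamma_p = [[8.2519, -6.2619], [-6.2619, 8.2519]]
  r_p     = [-6.2619, 6.0748]
Written out:
  8.2519 phi_1 - 6.2619 phi_2 = -6.2619
  -6.2619 phi_1 + 8.2519 phi_2 = 6.0748
Solve by Cramer's rule:
  det = gamma(0)^2 - gamma(1)^2 = (8.2519)^2 - (-6.2619)^2 = 68.09385361 - 39.21139161 = 28.882462
  phi_hat_1 = [gamma(1) gamma(0) - gamma(1) gamma(2)] / det = [(-6.2619)(8.2519) - (-6.2619)(6.0748)] / 28.882462 = -13.63278249 / 28.882462 = -0.472
  phi_hat_2 = [gamma(0) gamma(2) - gamma(1)^2] / det = [(8.2519)(6.0748) - (-6.2619)^2] / 28.882462 = 10.91725051 / 28.882462 = 0.378
So phi_hat = [-0.4720, 0.3780].
Therefore phi_hat_1 = -0.4720.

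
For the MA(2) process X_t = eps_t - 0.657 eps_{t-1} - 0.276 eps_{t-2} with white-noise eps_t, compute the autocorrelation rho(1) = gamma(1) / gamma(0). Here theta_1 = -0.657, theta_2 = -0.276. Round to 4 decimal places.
\rho(1) = -0.3155

For an MA(q) process with theta_0 = 1, the autocovariance is
  gamma(k) = sigma^2 * sum_{i=0..q-k} theta_i * theta_{i+k},
and rho(k) = gamma(k) / gamma(0). Sigma^2 cancels.
  numerator   = (1)*(-0.657) + (-0.657)*(-0.276) = -0.475668.
  denominator = (1)^2 + (-0.657)^2 + (-0.276)^2 = 1.507825.
  rho(1) = -0.475668 / 1.507825 = -0.3155.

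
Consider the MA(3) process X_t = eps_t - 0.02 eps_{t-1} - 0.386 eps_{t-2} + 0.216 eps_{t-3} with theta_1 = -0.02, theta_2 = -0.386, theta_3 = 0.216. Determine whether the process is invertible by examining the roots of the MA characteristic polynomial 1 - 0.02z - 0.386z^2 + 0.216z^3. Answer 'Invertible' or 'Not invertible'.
\text{Invertible}

The MA(q) characteristic polynomial is P(z) = 1 - 0.02z - 0.386z^2 + 0.216z^3.
Invertibility requires all roots to lie outside the unit circle, i.e. |z| > 1 for every root.
Degree 3: look for a simple real root z0 first, then factor out (1 - z/z0) and solve the remaining quadratic.
Testing z0 = -1.25: P(-1.25) = 1 + (-0.02)(-1.25) + (-0.386)(-1.25)^2 + (0.216)(-1.25)^3
  = 1 + (0.025) + (-0.603125) + (-0.421875) = 0.  So z_0 = -1.25 is a root, |z_0| = 1.25.
Divide out the factor (1 + 0.8 z) = (1 - z/z0) (since 1/z0 = -0.8):
  P(z) = (1 + 0.8 z)(1 + (-0.82) z + (0.27) z^2)
  [check: z-coef -0.82 - (-0.8) = -0.02; z^2-coef 0.27 - (-0.8)(-0.82) = -0.386; z^3-coef -(-0.8)(0.27) = 0.216.]
Remaining roots from the quadratic factor 1 + (-0.82) z + (0.27) z^2:
  Set 1 + (-0.82) z + (0.27) z^2 = 0, i.e. a z^2 + b z + c = 0 with a = 0.27, b = -0.82, c = 1.
  Discriminant D = b^2 - 4ac = (-0.82)^2 - 4*(0.27)*1 = 0.6724 - (1.08) = -0.4076.
  D < 0, so the roots are the complex-conjugate pair z = (-b +/- i sqrt(-D)) / (2a) = 1.5185 +/- 1.1823i.
  For a conjugate pair |z|^2 = z * conj(z) = (product of roots) = c/a = 1/(0.27) = 3.703704, so |z| = sqrt(3.703704) = 1.9245 for both roots.
Moduli of all roots: 1.2500, 1.9245, 1.9245.
All moduli strictly greater than 1? Yes.
Verdict: Invertible.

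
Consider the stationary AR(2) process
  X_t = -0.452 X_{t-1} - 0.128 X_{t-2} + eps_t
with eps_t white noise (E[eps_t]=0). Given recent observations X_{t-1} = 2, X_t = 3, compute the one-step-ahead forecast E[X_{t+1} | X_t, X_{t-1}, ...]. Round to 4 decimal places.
E[X_{t+1} \mid \mathcal F_t] = -1.6120

For an AR(p) model X_t = c + sum_i phi_i X_{t-i} + eps_t, the
one-step-ahead conditional mean is
  E[X_{t+1} | X_t, ...] = c + sum_i phi_i X_{t+1-i}.
Substitute known values:
  E[X_{t+1} | ...] = (-0.452) * (3) + (-0.128) * (2)
                   = -1.6120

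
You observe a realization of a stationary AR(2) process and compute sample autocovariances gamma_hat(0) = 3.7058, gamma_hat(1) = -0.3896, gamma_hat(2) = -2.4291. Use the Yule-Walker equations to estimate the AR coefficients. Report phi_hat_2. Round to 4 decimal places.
\hat\phi_{2} = -0.6740

The Yule-Walker equations for an AR(p) process read, in matrix form,
  Gamma_p phi = r_p,   with   (Gamma_p)_{ij} = gamma(|i - j|),
                       (r_p)_i = gamma(i),   i,j = 1..p.
Substitute the sample gammas (Toeplitz matrix and right-hand side of size 2):
  Gamma_p = [[3.7058, -0.3896], [-0.3896, 3.7058]]
  r_p     = [-0.3896, -2.4291]
Written out:
  3.7058 phi_1 - 0.3896 phi_2 = -0.3896
  -0.3896 phi_1 + 3.7058 phi_2 = -2.4291
Solve by Cramer's rule:
  det = gamma(0)^2 - gamma(1)^2 = (3.7058)^2 - (-0.3896)^2 = 13.73295364 - 0.15178816 = 13.58116548
  phi_hat_1 = [gamma(1) gamma(0) - gamma(1) gamma(2)] / det = [(-0.3896)(3.7058) - (-0.3896)(-2.4291)] / 13.58116548 = -2.39015704 / 13.58116548 = -0.176
  phi_hat_2 = [gamma(0) gamma(2) - gamma(1)^2] / det = [(3.7058)(-2.4291) - (-0.3896)^2] / 13.58116548 = -9.15354694 / 13.58116548 = -0.674
So phi_hat = [-0.1760, -0.6740].
Therefore phi_hat_2 = -0.6740.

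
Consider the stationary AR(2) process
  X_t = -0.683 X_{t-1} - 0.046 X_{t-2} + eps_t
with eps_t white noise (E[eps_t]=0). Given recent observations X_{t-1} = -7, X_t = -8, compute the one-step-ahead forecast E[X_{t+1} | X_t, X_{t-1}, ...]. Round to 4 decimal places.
E[X_{t+1} \mid \mathcal F_t] = 5.7860

For an AR(p) model X_t = c + sum_i phi_i X_{t-i} + eps_t, the
one-step-ahead conditional mean is
  E[X_{t+1} | X_t, ...] = c + sum_i phi_i X_{t+1-i}.
Substitute known values:
  E[X_{t+1} | ...] = (-0.683) * (-8) + (-0.046) * (-7)
                   = 5.7860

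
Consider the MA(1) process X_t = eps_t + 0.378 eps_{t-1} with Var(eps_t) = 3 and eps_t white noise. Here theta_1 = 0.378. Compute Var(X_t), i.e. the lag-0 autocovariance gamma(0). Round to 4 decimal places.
\gamma(0) = 3.4287

For an MA(q) process X_t = eps_t + sum_i theta_i eps_{t-i} with
Var(eps_t) = sigma^2, the variance is
  gamma(0) = sigma^2 * (1 + sum_i theta_i^2).
  sum_i theta_i^2 = (0.378)^2 = 0.142884.
  gamma(0) = 3 * (1 + 0.142884) = 3 * 1.142884 = 3.428652, which rounds to 3.4287.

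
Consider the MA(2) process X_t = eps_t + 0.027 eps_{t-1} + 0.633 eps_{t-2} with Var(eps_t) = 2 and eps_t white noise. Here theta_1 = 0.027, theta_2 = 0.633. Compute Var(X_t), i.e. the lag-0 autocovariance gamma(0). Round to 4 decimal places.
\gamma(0) = 2.8028

For an MA(q) process X_t = eps_t + sum_i theta_i eps_{t-i} with
Var(eps_t) = sigma^2, the variance is
  gamma(0) = sigma^2 * (1 + sum_i theta_i^2).
  sum_i theta_i^2 = (0.027)^2 + (0.633)^2 = 0.000729 + 0.400689 = 0.401418.
  gamma(0) = 2 * (1 + 0.401418) = 2 * 1.401418 = 2.802836, which rounds to 2.8028.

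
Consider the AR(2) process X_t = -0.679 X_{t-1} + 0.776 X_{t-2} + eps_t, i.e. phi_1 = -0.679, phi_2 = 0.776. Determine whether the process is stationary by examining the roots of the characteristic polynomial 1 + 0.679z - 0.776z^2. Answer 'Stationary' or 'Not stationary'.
\text{Not stationary}

The AR(p) characteristic polynomial is P(z) = 1 + 0.679z - 0.776z^2.
Stationarity requires all roots to lie outside the unit circle, i.e. |z| > 1 for every root.
Set 1 + (0.679) z + (-0.776) z^2 = 0, i.e. a z^2 + b z + c = 0 with a = -0.776, b = 0.679, c = 1.
Discriminant D = b^2 - 4ac = (0.679)^2 - 4*(-0.776)*1 = 0.461041 - (-3.104) = 3.565041.
D >= 0, so the roots are real: z = (-b +/- sqrt(D)) / (2a) = (-0.679 +/- 1.888132) / (-1.552).
  z_1 = (-0.679 + 1.888132) / (-1.552) = -0.7791,   |z_1| = 0.7791.
  z_2 = (-0.679 - 1.888132) / (-1.552) = 1.6541,   |z_2| = 1.6541.
Moduli of all roots: 0.7791, 1.6541.
All moduli strictly greater than 1? No.
Verdict: Not stationary.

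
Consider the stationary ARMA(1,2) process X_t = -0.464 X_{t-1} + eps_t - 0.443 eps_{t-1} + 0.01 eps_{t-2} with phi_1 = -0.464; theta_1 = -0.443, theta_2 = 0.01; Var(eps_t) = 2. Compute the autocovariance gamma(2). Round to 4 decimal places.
\gamma(2) = 1.3262

Multiply the model equation by X_{t-k} and take expectations. With theta_0 = psi_0 = 1 and psi_j the MA(infinity) weights, this gives
  gamma(k) - sum_i phi_i gamma(k-i) = c_k,
  c_k = sigma^2 * sum_{j=k..q} theta_j psi_{j-k}   (c_k = 0 for k > q),
using gamma(-m) = gamma(m).
psi-weights needed (psi_j = theta_j + sum_i phi_i psi_{j-i}):
  psi_1 = theta_1 + phi_1 = -0.443 + (-0.464) = -0.907
  psi_2 = theta_2 + phi_1 psi_1 = 0.01 + (-0.464)(-0.907) = 0.430848
Right-hand sides:
  c_0 = sigma^2 (1 + theta_1 psi_1 + theta_2 psi_2) = 2 * (1 + (-0.443)(-0.907) + (0.01)(0.430848)) = 2 * 1.406109 = 2.812219
  c_1 = sigma^2 (theta_1 + theta_2 psi_1) = 2 * (-0.443 + (0.01)(-0.907)) = -0.90414
  c_2 = sigma^2 theta_2 = 2 * (0.01) = 0.02
Equations for k = 0 and k = 1 (AR order 1):
  gamma(0) = phi_1 gamma(1) + c_0
  gamma(1) = phi_1 gamma(0) + c_1
Substituting the second into the first: gamma(0) (1 - phi_1^2) = c_0 + phi_1 c_1, so
  gamma(0) = (c_0 + phi_1 c_1) / (1 - phi_1^2) = (2.812219 + (-0.464)(-0.90414)) / (1 - (-0.464)^2) = 3.23174 / 0.784704 = 4.118419.
  gamma(1) = phi_1 gamma(0) + c_1 = (-0.464)(4.118419) + (-0.90414) = -2.815086.
For k = 2: gamma(2) = phi_1 gamma(1) + c_2
  = (-0.464)(-2.815086) + (0.02) = 1.3262.
Therefore gamma(2) = 1.3262 (to 4 decimal places).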